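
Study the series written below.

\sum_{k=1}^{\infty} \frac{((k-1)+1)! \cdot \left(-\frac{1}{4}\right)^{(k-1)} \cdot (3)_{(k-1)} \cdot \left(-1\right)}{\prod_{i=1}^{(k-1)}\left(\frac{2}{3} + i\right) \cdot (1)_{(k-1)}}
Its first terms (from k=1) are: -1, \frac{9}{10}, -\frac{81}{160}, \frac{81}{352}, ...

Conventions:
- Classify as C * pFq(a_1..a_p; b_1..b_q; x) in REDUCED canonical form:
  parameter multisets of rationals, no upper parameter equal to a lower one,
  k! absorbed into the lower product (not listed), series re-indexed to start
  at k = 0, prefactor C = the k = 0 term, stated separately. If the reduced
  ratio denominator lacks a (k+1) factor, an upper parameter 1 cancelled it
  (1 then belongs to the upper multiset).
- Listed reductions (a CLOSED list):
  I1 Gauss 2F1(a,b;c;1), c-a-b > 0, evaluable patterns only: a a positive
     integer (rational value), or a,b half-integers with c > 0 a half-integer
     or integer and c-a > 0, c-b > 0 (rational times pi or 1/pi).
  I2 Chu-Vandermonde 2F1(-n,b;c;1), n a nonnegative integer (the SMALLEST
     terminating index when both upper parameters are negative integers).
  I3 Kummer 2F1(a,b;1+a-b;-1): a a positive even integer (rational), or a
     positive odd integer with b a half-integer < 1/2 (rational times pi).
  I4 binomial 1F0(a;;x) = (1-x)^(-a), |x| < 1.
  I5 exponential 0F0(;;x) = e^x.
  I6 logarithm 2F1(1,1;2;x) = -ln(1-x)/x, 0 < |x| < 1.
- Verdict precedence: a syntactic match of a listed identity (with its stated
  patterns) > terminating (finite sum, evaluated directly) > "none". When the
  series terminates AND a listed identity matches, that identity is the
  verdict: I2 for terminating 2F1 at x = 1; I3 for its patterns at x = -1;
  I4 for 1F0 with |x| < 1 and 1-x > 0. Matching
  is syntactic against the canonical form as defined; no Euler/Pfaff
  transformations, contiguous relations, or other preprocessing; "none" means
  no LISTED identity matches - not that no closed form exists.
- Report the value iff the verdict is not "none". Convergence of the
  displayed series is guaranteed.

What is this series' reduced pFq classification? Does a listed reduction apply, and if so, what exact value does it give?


x = -\frac{1}{4} here; the reduced form reads 2F1, upper {2, 3}, lower {\frac{5}{3}}, C = -1. Verdict: none (x = -\frac{1}{4}): each listed identity misses the multisets {2, 3} ; {\frac{5}{3}}.

First insight: from the first term -1: (1)_k (C = -1) is k! itself.
Term ratio: r(k) = -\frac{1}{4} * (k+2) (k+3) / [(k+\frac{5}{3}) (k+1)] ; factor over Q: parameters, x = -\frac{1}{4}, and C = -1.


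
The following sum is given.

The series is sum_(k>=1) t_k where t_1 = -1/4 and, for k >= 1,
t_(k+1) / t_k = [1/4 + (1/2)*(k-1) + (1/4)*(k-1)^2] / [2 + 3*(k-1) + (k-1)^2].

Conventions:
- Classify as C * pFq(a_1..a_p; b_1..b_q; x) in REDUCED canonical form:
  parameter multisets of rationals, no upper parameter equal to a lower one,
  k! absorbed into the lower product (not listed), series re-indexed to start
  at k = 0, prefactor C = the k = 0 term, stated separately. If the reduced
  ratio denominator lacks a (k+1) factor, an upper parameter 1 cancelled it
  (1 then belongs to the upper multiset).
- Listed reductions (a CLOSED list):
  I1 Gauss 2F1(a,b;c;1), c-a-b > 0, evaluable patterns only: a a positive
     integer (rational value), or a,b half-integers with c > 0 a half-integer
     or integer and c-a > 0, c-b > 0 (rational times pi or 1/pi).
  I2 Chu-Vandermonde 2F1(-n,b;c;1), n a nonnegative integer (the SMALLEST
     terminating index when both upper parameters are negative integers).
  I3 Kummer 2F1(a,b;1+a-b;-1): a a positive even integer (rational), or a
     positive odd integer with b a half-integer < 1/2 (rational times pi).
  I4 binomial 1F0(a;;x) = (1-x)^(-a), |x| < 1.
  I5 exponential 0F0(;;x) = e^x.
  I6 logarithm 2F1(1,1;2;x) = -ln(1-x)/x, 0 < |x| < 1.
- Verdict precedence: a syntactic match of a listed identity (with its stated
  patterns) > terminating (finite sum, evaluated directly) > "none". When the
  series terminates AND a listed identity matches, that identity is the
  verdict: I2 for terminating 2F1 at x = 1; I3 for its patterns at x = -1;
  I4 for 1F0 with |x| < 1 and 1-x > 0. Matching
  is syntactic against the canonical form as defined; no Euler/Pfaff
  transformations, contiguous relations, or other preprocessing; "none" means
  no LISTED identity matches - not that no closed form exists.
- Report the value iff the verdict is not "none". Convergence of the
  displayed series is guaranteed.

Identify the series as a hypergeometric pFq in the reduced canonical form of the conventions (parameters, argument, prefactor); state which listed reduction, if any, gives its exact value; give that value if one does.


Reduced: x = 1/4, 2F1, upper = {1, 1}, lower = {2}, C = -1/4. Verdict: logarithm (I6) fires (the logarithm: parameters (1,1;2), x = 1/4). Sum: ln(3/4).

The tell: with t_0 = -1/4, factor the ratio over Q (C = -1/4, x = 1/4): negated roots = parameters.
Consecutive-term ratio: r(k) = (1/4) * (k+1) (k+1) / [(k+2) (k+1)] - poly over poly, x = (1/4) from leading terms; C = -1/4 at k = 0.


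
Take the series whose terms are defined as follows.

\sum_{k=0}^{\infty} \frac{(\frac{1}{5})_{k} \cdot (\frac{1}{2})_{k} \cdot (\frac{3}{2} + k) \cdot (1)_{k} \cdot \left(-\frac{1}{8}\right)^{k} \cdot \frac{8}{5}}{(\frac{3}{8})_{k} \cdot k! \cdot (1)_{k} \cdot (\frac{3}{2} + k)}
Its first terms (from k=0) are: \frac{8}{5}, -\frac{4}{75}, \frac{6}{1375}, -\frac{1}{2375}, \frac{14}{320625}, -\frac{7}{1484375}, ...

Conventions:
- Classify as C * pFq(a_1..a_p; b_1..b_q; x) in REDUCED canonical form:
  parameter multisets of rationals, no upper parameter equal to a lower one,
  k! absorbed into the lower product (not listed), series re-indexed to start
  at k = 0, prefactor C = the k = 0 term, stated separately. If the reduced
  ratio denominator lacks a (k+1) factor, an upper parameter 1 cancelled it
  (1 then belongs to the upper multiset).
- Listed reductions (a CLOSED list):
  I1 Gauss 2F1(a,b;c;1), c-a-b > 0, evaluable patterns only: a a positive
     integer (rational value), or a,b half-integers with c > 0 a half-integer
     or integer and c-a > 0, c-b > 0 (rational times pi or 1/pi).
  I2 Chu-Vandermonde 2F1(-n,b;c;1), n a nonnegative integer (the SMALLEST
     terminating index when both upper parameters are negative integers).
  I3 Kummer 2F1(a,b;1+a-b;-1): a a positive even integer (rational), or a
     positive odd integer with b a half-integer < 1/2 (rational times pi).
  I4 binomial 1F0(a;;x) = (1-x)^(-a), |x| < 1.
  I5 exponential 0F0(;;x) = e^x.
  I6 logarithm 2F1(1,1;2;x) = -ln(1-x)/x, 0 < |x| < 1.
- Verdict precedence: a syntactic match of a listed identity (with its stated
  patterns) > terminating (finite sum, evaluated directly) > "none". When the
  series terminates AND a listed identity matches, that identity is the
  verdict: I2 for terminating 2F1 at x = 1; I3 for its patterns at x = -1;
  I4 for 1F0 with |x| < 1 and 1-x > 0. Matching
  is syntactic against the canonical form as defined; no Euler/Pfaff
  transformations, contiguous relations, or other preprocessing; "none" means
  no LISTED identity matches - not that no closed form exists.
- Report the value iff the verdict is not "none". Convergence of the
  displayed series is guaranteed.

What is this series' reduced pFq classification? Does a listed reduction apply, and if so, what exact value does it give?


Classification (C = \frac{8}{5}): 2F1 with upper {\frac{1}{5}, \frac{1}{2}}, lower {\frac{3}{8}}, argument x = -\frac{1}{8}. Verdict: none (x = -\frac{1}{8}): each listed identity misses the multisets {\frac{1}{5}, \frac{1}{2}} ; {\frac{3}{8}}.

Key observation: with t_0 = \frac{8}{5}, the parameter 1 appears in both the upper and lower lists and cancels (alongside the other common factor).
Consecutive-term ratio: r(k) = -\frac{1}{8} * (k+\frac{1}{5}) (k+\frac{1}{2}) / [(k+\frac{3}{8}) (k+1)] - rational in k, leading ratio -\frac{1}{8}; with t_0 = \frac{8}{5}, classification follows.


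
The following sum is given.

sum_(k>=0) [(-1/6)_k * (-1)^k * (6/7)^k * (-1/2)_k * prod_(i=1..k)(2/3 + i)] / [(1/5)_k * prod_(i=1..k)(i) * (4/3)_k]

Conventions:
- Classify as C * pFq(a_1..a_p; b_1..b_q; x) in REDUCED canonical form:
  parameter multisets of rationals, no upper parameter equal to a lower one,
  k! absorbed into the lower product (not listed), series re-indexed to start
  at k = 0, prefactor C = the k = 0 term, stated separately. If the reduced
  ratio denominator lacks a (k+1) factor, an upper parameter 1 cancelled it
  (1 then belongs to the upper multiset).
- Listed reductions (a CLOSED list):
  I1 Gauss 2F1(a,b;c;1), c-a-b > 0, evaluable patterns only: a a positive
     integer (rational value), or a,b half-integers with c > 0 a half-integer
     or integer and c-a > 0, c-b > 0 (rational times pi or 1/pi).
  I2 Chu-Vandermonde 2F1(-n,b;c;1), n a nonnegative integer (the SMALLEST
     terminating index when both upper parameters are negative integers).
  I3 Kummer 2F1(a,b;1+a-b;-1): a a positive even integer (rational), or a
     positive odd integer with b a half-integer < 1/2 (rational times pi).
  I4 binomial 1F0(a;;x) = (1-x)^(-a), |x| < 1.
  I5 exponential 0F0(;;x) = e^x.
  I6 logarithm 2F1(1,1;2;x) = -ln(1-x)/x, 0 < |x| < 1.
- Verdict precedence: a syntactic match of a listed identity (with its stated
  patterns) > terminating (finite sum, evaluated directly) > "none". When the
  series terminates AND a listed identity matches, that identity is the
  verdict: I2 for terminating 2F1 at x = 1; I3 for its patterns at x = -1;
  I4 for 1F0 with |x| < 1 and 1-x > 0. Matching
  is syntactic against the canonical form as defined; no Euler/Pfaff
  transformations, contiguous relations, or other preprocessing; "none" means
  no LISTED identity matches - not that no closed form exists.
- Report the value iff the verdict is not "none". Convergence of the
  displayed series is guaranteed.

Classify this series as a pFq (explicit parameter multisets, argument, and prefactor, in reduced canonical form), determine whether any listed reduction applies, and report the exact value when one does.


The series (x = -6/7) is 3F2: upper {-1/2, -1/6, 5/3}, lower {1/5, 4/3}, prefactor 1. Verdict: none. A 3F2 with upper {-1/2, -1/6, 5/3} fits none of I1-I6 at x = -6/7; the sum runs forever.

Key step: t_0 being 1, the product of the first k integers (C = 1) is k!.
Consecutive-term ratio: r(k) = (-6/7) * (k-1/2) (k-1/6) (k+5/3) / [(k+1/5) (k+4/3) (k+1)] ; factor over Q: parameters, x = (-6/7), and C = 1.


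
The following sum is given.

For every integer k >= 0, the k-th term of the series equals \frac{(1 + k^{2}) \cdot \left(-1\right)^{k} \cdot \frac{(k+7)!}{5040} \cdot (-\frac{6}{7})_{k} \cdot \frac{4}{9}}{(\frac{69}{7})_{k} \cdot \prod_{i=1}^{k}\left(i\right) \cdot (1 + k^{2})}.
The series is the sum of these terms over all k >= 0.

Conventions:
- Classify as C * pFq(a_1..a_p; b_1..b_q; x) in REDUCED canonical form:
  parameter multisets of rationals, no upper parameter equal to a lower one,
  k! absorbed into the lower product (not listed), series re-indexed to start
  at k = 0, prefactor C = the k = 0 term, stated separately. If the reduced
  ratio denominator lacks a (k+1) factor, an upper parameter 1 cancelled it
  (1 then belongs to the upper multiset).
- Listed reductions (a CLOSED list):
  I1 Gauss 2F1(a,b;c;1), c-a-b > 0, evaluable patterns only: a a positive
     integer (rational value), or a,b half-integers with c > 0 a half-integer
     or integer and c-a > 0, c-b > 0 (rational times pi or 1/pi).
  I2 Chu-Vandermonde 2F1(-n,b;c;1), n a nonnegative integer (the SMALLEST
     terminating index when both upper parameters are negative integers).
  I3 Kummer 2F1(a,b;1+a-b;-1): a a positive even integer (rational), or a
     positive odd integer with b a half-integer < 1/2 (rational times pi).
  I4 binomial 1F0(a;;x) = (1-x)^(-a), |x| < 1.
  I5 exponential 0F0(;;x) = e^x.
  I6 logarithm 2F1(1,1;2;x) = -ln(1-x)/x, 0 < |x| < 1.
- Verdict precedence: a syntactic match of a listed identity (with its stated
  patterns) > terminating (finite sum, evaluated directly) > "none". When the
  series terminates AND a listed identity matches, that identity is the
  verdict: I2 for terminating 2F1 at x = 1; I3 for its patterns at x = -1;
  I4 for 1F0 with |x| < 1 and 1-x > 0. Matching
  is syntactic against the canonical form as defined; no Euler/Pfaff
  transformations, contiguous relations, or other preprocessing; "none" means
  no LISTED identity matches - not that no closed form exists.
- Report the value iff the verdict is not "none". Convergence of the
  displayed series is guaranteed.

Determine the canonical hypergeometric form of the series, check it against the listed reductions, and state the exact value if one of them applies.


x = -1 here; the reduced form reads 2F1, upper {-\frac{6}{7}, 8}, lower {\frac{69}{7}}, C = \frac{4}{9}. Verdict: this is Kummer (I3) (x = -1; c = \frac{69}{7} equals 1+a-b for upper {-\frac{6}{7}, 8}: listed pattern). Value: \frac{111848}{151263}.

Structural cue: t_0 = \frac{4}{9} here, and striking the common factor k^2 + 1 reduces the term (C = 4/9, x = -1).
Step ratio: r(k) = -1 * (k-\frac{6}{7}) (k+8) / [(k+\frac{69}{7}) (k+1)] - rational in k, leading ratio -1; with t_0 = \frac{4}{9}, classification follows.


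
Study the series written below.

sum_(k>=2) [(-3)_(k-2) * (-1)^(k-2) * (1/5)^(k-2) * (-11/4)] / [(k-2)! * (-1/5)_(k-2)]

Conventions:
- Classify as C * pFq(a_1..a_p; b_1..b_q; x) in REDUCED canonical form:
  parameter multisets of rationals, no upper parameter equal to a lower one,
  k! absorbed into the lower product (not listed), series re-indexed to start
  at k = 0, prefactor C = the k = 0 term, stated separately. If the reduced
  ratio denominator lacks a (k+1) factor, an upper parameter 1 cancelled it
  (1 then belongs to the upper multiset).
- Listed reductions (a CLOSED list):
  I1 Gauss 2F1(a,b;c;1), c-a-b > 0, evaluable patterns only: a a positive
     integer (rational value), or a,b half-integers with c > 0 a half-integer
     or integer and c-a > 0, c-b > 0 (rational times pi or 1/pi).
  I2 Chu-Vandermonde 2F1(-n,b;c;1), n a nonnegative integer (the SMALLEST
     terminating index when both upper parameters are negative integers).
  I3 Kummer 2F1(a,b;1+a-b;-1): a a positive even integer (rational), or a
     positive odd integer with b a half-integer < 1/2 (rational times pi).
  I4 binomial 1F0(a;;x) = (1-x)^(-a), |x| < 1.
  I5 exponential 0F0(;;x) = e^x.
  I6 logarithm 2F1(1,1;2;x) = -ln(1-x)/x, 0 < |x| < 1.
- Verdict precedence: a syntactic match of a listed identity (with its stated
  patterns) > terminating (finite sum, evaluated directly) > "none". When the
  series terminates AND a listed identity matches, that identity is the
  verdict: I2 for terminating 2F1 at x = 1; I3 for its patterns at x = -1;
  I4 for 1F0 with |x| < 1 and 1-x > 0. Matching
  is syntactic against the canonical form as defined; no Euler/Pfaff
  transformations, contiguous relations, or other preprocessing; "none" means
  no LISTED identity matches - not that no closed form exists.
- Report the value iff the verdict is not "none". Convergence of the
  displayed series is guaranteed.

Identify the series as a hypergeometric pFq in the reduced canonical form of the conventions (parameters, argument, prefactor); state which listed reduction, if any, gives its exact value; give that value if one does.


Key step: t_0 being -11/4, the (-1)^k factor (C = -11/4) folds into the argument's sign.
Adjacent-term ratio: r(k) = (-1/5) * (k-3) / [(k-1/5) (k+1)] ; factor over Q: parameters, x = (-1/5), and C = -11/4.

Prefactor -11/4, argument -1/5: 1F1 with upper {-3} over lower {-1/5}. Verdict: terminating (-3 upstairs). 4 nonzero terms in all; added directly. Sum: 275/36.


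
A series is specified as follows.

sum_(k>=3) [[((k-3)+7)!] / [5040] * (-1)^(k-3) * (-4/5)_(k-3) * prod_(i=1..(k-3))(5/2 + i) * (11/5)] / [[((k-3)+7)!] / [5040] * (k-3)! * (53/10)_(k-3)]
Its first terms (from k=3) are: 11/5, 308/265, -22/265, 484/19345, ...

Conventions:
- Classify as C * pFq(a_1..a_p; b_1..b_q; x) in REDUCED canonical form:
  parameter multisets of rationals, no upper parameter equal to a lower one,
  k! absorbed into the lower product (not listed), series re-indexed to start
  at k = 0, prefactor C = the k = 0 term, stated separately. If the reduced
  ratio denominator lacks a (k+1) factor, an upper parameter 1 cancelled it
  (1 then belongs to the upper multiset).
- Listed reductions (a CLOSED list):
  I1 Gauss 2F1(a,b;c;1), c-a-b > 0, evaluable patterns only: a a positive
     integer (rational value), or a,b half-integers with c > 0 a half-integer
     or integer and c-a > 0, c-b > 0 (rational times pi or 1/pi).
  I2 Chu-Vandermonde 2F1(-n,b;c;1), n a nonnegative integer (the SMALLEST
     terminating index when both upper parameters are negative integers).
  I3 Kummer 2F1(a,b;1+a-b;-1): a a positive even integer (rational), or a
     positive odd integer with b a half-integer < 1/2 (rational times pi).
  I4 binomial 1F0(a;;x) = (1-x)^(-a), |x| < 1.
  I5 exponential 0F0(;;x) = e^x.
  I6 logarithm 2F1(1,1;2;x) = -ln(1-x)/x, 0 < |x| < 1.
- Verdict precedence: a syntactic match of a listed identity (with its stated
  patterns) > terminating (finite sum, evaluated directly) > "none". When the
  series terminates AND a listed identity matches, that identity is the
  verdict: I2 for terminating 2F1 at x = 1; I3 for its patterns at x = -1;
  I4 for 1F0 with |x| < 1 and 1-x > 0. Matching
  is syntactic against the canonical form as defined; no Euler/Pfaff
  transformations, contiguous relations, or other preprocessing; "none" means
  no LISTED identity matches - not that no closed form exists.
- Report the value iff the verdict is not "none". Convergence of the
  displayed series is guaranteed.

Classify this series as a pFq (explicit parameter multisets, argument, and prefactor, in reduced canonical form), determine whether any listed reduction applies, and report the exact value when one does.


Reduced: x = -1, 2F1, upper = {-4/5, 7/2}, lower = {53/10}, C = 11/5. Verdict: no listed reduction: x = -1 and upper {-4/5, 7/2} fail every I1-I6 pattern.

Key step: x = (-1) and the denominator's factorial ratio (prefactor 11/5) is a lower Pochhammer.
Ratio: r(k) = (-1) * (k-4/5) (k+7/2) / [(k+53/10) (k+1)] - rational in k, leading ratio (-1); with t_0 = 11/5, classification follows.


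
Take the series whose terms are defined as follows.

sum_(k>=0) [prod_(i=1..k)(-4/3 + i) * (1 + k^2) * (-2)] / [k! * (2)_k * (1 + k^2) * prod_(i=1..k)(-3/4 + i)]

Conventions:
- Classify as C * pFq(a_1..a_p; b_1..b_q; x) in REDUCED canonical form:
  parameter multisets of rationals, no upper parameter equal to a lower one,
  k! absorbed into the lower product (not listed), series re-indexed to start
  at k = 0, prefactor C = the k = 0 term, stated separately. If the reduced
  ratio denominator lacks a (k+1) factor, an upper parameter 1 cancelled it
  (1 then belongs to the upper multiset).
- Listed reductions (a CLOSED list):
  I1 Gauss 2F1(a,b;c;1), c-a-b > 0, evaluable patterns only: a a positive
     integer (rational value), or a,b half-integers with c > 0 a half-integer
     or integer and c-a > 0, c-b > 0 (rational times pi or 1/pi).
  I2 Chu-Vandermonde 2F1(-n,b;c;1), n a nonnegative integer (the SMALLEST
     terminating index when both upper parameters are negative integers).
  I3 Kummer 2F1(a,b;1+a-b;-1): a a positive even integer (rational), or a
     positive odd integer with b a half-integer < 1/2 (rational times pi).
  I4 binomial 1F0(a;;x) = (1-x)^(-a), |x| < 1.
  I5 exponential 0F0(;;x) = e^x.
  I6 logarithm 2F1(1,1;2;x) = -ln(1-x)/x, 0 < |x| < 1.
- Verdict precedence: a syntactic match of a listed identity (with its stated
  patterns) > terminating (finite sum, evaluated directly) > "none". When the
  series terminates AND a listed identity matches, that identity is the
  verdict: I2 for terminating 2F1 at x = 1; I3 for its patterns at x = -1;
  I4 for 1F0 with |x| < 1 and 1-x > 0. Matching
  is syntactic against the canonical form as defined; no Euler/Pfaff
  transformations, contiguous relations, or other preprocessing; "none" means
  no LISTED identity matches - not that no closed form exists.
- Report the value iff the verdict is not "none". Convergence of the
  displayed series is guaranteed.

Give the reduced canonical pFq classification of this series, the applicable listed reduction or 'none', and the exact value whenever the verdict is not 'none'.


Classification (C = -2): 1F2 with upper {-1/3}, lower {1/4, 2}, argument x = 1. Verdict: none - at argument 1 the multisets {-1/3} ; {1/4, 2} match no listed identity.

The tell: t_0 = -2 here, and the factor k^2 + 1 cancels (top and bottom), leaving C = -2.
Term ratio: r(k) = 1 * (k-1/3) / [(k+1/4) (k+2) (k+1)] - poly over poly, x = 1 from leading terms; C = -2 at k = 0.


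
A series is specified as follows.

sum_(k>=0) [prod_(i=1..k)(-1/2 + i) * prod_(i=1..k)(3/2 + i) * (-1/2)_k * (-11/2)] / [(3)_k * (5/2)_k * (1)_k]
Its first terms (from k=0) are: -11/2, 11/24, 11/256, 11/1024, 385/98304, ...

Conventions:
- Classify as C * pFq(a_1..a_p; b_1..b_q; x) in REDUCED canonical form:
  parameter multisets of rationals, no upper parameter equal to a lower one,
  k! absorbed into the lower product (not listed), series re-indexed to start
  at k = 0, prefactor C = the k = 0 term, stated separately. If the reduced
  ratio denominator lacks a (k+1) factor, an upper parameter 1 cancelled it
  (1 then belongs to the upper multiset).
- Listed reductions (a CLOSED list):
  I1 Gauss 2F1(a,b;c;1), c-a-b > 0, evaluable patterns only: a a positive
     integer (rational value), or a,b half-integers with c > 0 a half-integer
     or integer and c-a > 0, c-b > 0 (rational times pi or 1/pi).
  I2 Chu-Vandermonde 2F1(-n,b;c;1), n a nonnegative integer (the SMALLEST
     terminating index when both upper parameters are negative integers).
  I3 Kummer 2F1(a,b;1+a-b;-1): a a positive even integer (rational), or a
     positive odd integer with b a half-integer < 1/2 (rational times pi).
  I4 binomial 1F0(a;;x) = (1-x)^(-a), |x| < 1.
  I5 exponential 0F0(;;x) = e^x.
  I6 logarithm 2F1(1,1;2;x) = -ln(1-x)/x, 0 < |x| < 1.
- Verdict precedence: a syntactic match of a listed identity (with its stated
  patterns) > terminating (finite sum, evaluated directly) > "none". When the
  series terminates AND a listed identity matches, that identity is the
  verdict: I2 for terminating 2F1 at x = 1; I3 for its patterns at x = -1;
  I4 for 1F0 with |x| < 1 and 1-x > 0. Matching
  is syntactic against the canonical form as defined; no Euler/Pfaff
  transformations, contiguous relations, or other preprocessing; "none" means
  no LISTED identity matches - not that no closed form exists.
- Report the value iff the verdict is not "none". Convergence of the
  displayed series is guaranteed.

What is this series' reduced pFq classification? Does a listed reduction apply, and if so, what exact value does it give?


With C = -11/2: the canonical form is 2F1(-1/2, 1/2; 3; 1). Verdict at x = 1: Gauss's theorem I1 (half-integer case) matches (x = 1; upper {-1/2, 1/2} half-integers, c = 3 in the evaluable pattern). Value: (-704/45) / pi.

Key step: t_0 = -11/2 here, and the parameter 5/2 appears in both the upper and lower lists and cancels.
Step ratio: r(k) = 1 * (k-1/2) (k+1/2) / [(k+3) (k+1)] - rational in k, leading ratio 1; with t_0 = -11/2, classification follows.


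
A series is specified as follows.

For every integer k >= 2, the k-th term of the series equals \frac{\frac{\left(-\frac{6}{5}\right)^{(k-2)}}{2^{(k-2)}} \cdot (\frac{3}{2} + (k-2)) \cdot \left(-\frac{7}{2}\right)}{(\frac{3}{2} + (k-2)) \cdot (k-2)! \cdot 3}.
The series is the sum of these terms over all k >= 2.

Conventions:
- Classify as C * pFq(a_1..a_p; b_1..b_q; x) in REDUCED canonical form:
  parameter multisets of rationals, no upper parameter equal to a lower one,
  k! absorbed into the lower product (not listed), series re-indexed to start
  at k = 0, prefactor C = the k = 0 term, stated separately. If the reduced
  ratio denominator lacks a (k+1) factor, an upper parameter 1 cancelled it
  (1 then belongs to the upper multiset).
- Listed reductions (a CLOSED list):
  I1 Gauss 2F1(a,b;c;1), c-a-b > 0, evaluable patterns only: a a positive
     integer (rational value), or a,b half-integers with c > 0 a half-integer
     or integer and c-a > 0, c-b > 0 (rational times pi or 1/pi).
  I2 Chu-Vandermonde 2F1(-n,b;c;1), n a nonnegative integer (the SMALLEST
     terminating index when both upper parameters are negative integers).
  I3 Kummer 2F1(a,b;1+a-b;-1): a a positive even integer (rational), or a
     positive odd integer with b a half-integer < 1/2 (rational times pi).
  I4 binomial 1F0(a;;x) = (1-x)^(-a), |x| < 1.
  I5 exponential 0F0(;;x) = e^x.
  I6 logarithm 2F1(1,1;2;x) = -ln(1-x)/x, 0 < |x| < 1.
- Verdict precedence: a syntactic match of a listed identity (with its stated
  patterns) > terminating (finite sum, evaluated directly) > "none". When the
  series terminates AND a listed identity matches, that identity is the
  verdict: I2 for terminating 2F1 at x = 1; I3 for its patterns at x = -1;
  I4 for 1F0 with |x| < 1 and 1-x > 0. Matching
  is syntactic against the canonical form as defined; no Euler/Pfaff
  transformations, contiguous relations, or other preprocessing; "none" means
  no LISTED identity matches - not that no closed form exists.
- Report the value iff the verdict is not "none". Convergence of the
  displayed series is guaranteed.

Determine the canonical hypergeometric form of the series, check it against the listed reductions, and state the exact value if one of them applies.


Classification (C = -\frac{7}{6}): 0F0 with upper {-}, lower {-}, argument x = -\frac{3}{5}. Verdict: exponential (I5) fires (the 0F0 exponential series at x = -\frac{3}{5}). Its exact value is \left(-\frac{7}{6}\right) \cdot e^{-\frac{3}{5}}.

Structural cue: with t_0 = -\frac{7}{6}, k + 3/2 divides numerator and denominator alike; prefactor -7/6 after cancelling.
Consecutive-term ratio: r(k) = -\frac{3}{5} * 1 / [(k+1)] - rational; roots negated = parameters, x = -\frac{3}{5}, C = -\frac{7}{6}.


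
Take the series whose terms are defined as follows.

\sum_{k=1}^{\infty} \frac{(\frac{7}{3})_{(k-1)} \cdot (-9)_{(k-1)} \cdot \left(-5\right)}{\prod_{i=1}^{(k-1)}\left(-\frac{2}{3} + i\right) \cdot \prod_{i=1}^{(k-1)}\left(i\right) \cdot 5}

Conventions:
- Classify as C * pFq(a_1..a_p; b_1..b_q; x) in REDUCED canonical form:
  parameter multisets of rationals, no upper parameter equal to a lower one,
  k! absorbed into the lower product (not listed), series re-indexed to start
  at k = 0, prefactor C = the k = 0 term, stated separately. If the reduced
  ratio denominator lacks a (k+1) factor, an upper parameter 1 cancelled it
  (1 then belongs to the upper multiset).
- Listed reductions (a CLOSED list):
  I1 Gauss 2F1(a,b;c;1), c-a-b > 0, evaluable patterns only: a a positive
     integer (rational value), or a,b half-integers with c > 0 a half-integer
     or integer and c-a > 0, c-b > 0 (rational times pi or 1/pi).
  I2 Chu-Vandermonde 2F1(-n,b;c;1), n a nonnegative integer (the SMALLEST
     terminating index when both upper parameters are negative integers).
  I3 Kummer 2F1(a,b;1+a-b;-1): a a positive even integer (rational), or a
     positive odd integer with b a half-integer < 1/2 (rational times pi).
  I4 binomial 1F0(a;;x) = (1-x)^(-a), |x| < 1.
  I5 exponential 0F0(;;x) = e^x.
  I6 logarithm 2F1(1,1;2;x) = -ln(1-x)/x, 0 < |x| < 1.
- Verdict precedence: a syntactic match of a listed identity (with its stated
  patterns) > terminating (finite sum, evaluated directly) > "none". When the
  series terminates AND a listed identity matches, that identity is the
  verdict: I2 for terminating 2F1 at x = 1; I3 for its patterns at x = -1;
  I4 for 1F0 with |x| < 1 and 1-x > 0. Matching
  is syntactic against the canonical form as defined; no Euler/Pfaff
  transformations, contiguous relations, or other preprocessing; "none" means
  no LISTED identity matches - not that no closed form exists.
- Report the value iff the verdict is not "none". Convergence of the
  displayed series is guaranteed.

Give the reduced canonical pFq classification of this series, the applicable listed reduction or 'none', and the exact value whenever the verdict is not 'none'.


Classification (C = -1): 2F1 with upper {-9, \frac{7}{3}}, lower {\frac{1}{3}}, argument x = 1. Verdict: Vandermonde's identity (I2) fires (terminating 2F1 at x = 1 with n = 9, b = 7/3, c = \frac{1}{3}). Hence: 0.

First insight: with t_0 = -1, the constant factors (C = -1, x = 1) combine into one prefactor.
Term ratio: r(k) = 1 * (k-9) (k+\frac{7}{3}) / [(k+\frac{1}{3}) (k+1)] - poly over poly, x = 1 from leading terms; C = -1 at k = 0.


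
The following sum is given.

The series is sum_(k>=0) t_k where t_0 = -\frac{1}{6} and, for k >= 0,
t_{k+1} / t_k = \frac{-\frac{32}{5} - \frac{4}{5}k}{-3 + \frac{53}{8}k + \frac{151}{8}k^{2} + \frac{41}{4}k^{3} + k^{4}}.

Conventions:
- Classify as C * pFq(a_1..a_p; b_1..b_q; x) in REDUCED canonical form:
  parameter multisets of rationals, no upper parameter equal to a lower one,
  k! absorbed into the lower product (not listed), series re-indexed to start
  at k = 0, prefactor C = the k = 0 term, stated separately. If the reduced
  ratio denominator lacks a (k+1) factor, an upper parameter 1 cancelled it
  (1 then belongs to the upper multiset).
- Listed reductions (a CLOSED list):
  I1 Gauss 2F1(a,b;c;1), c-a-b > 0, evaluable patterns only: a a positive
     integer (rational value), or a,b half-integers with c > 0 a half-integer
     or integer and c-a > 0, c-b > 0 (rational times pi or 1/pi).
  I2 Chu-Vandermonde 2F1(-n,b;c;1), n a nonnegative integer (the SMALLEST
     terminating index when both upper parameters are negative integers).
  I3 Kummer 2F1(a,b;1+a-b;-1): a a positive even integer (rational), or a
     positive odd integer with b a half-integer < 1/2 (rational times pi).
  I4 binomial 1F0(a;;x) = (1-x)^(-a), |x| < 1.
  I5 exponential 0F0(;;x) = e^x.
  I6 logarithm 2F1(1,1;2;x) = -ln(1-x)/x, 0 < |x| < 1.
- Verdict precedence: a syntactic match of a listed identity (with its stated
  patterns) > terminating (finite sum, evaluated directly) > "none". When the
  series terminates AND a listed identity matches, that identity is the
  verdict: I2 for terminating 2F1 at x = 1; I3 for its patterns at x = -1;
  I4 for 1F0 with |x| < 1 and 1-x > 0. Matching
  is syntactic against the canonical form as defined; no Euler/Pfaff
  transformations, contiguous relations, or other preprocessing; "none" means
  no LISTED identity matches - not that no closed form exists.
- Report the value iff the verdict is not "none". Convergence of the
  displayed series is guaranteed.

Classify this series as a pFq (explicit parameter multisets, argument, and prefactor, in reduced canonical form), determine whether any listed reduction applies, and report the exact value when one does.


Key observation: from the first term -\frac{1}{6}: roots of the ratio polynomials (prefactor -1/6) are the negated parameters.
Adjacent-term ratio: r(k) = -\frac{4}{5} * 1 / [(k-\frac{1}{4}) (k+\frac{3}{2}) (k+1)] - rational; roots negated = parameters, x = -\frac{4}{5}, C = -\frac{1}{6}.

Prefactor -\frac{1}{6}, argument -\frac{4}{5}: 0F2 with upper {-} over lower {-\frac{1}{4}, \frac{3}{2}}. Verdict: none. A 0F2 with upper {-} fits none of I1-I6 at x = -\frac{4}{5}; the sum runs forever.


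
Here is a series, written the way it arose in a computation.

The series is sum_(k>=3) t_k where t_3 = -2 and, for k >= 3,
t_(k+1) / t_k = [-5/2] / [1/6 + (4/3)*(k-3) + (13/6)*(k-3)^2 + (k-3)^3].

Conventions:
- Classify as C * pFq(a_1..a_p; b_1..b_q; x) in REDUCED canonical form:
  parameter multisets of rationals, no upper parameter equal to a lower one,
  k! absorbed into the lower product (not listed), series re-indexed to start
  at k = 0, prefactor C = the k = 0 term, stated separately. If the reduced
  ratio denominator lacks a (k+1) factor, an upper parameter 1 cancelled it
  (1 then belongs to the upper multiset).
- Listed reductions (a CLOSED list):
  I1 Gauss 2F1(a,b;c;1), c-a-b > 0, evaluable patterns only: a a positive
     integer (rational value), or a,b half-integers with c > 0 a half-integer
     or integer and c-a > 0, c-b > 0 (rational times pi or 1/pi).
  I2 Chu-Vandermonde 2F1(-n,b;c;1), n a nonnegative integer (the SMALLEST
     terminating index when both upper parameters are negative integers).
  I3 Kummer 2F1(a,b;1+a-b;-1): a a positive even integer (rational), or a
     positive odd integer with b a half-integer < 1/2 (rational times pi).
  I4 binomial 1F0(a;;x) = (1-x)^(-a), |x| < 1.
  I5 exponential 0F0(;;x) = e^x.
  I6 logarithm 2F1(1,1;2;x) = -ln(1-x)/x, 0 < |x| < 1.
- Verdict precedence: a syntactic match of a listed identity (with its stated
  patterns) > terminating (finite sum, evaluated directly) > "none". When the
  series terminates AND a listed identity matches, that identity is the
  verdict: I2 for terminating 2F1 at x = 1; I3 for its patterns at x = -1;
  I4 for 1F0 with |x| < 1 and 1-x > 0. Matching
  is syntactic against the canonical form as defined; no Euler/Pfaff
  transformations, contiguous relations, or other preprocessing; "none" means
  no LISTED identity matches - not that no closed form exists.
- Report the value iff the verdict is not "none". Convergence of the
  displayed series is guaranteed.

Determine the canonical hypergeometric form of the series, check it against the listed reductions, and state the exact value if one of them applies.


Key step: x = (-5/2) and roots of the ratio polynomials (C = -2) are the negated parameters.
Adjacent-term ratio: r(k) = (-5/2) * 1 / [(k+1/6) (k+1) (k+1)] - rational; roots negated = parameters, x = (-5/2), C = -2.

The series (x = -5/2) is 0F2: upper {-}, lower {1/6, 1}, prefactor -2. Verdict: none - at argument -5/2 the multisets {-} ; {1/6, 1} match no listed identity.


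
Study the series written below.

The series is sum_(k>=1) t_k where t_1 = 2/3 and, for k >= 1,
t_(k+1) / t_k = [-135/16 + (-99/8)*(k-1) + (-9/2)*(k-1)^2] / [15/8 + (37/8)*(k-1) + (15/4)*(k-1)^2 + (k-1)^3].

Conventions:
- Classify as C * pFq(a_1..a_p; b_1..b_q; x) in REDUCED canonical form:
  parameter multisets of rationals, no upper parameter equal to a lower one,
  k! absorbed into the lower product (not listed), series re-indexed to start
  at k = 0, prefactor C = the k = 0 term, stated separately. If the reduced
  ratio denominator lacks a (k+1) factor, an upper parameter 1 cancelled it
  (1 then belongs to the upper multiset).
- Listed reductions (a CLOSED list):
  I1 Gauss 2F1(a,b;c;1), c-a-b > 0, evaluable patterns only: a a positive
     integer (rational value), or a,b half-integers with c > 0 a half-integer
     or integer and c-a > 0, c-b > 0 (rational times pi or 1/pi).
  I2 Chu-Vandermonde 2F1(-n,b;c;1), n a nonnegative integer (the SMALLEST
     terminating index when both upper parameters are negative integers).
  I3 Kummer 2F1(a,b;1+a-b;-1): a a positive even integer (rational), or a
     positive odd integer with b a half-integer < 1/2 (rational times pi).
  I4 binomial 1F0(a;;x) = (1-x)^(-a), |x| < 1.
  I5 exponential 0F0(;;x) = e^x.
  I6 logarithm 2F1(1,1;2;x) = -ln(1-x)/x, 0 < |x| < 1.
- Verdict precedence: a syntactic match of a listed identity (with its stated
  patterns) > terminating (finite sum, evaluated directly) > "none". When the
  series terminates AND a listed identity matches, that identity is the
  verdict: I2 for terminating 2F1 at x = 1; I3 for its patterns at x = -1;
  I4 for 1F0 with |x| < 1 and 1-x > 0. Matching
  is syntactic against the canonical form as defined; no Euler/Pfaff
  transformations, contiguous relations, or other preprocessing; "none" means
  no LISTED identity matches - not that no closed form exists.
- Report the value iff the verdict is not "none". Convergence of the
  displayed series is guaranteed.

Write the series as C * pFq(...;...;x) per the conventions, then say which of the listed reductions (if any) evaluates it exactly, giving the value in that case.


This is 2/3 * 0F0(-; -; -9/2) in reduced canonical form. Verdict: exponential (I5) matches (the 0F0 exponential series at x = -9/2). Its exact value is (2/3) * e^(-9/2).

Structural cue: with t_0 = 2/3, factor the ratio over Q (C = 2/3): negated roots = parameters.
Adjacent-term ratio: r(k) = (-9/2) * 1 / [(k+1)] ; factor over Q: parameters, x = (-9/2), and C = 2/3.


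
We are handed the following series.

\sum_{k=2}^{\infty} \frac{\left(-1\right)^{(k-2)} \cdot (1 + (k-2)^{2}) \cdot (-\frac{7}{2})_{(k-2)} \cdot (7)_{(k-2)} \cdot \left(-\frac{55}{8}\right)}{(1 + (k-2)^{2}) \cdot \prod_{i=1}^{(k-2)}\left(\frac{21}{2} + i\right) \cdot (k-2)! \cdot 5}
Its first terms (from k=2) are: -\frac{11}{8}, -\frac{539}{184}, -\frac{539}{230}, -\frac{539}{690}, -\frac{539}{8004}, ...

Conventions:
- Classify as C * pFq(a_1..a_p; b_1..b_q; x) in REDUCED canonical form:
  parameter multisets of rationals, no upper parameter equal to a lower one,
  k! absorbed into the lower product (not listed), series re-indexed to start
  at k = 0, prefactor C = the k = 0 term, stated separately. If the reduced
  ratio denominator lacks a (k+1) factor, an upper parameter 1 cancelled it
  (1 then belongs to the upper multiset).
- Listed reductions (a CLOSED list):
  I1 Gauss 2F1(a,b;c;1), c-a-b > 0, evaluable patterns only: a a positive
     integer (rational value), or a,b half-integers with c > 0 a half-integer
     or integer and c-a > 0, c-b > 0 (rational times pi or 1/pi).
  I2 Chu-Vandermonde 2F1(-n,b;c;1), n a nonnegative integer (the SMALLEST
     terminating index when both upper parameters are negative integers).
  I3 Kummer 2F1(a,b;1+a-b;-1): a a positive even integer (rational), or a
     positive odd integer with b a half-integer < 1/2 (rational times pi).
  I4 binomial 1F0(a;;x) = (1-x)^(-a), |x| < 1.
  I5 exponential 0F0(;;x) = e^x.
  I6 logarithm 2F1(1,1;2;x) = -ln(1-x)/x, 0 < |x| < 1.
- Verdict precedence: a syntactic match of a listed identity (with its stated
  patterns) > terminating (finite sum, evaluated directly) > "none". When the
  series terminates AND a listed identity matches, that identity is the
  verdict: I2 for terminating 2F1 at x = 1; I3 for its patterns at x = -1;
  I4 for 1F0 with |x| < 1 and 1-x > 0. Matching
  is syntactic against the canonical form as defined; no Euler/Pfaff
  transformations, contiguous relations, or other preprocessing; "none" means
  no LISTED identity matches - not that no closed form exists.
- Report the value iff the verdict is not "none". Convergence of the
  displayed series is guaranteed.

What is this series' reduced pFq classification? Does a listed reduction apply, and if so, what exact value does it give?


Prefactor -\frac{11}{8}, argument -1: 2F1 with upper {-\frac{7}{2}, 7} over lower {\frac{23}{2}}. Verdict (x = -1): the Kummer evaluation I3 applies (x = -1; c = \frac{23}{2} equals 1+a-b for upper {-\frac{7}{2}, 7}: listed pattern). Its exact value is \left(-\frac{160044885}{67108864}\right) \cdot \pi.

First insight: with t_0 = -\frac{11}{8}, the factor k^2 + 1 cancels (top and bottom), leaving prefactor -11/8.
Term ratio: r(k) = -1 * (k-\frac{7}{2}) (k+7) / [(k+\frac{23}{2}) (k+1)] ; factor over Q: parameters, x = -1, and C = -\frac{11}{8}.


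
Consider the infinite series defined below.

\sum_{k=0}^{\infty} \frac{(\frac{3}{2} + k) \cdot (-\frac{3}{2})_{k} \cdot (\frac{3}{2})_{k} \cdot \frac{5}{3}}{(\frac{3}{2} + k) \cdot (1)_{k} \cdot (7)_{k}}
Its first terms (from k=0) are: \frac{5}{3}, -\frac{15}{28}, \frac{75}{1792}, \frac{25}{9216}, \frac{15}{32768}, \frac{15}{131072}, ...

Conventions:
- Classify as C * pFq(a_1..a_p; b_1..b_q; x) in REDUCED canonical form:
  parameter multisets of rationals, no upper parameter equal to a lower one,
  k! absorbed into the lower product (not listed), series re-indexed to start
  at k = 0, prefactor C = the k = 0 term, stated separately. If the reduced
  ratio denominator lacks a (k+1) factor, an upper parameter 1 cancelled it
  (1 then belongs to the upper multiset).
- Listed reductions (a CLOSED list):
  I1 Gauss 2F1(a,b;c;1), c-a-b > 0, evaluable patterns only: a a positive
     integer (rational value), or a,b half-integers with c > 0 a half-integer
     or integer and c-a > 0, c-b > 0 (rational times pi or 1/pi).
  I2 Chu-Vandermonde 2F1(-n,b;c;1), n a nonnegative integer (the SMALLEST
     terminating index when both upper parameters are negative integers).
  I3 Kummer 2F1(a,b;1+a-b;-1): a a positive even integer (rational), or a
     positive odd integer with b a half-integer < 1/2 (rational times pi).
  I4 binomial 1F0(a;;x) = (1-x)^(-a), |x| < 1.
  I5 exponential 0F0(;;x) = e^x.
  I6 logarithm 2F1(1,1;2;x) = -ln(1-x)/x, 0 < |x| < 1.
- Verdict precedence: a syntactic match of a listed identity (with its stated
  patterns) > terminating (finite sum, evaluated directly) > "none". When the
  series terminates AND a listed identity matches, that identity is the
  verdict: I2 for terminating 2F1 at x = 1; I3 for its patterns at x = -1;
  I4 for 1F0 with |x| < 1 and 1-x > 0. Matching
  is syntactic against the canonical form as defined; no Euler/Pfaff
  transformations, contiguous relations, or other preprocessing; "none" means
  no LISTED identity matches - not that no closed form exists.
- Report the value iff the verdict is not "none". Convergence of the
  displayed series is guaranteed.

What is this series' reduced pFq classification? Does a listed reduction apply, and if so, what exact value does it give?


Classification (C = \frac{5}{3}): 2F1 with upper {-\frac{3}{2}, \frac{3}{2}}, lower {7}, argument x = 1. Verdict (x = 1): the half-integer Gauss pattern (I1) applies (x = 1; upper {-\frac{3}{2}, \frac{3}{2}} half-integers, c = 7 in the evaluable pattern). Sum: \frac{2097152}{567567} / \pi.

Key step: from the first term \frac{5}{3}: k + 3/2 divides numerator and denominator alike; prefactor 5/3 after cancelling.
Term ratio: r(k) = 1 * (k-\frac{3}{2}) (k+\frac{3}{2}) / [(k+7) (k+1)] - poly over poly, x = 1 from leading terms; C = \frac{5}{3} at k = 0.
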